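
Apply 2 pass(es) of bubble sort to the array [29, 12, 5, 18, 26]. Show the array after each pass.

After pass 1: [12, 5, 18, 26, 29] (4 swaps)
After pass 2: [5, 12, 18, 26, 29] (1 swaps)
Total swaps: 5


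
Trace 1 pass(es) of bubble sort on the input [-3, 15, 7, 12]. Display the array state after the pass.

After pass 1: [-3, 7, 12, 15] (2 swaps)
Total swaps: 2


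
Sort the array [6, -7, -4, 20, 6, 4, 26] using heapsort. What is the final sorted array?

Build heap: [26, 20, 6, -7, 6, 4, -4]
Extract 26: [20, 6, 6, -7, -4, 4, 26]
Extract 20: [6, 4, 6, -7, -4, 20, 26]
Extract 6: [6, 4, -4, -7, 6, 20, 26]
Extract 6: [4, -7, -4, 6, 6, 20, 26]
Extract 4: [-4, -7, 4, 6, 6, 20, 26]
Extract -4: [-7, -4, 4, 6, 6, 20, 26]


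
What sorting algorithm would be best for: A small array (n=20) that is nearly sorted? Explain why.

Best choice: Insertion sort
Reason: Insertion sort is O(n) for nearly sorted arrays and has low overhead


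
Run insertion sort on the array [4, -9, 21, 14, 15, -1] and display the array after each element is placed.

First element 4 is already 'sorted'
Insert -9: shifted 1 elements -> [-9, 4, 21, 14, 15, -1]
Insert 21: shifted 0 elements -> [-9, 4, 21, 14, 15, -1]
Insert 14: shifted 1 elements -> [-9, 4, 14, 21, 15, -1]
Insert 15: shifted 1 elements -> [-9, 4, 14, 15, 21, -1]
Insert -1: shifted 4 elements -> [-9, -1, 4, 14, 15, 21]


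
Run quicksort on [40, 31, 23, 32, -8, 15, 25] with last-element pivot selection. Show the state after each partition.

Partition 1: pivot=25 at index 3 -> [23, -8, 15, 25, 31, 40, 32]
Partition 2: pivot=15 at index 1 -> [-8, 15, 23, 25, 31, 40, 32]
Partition 3: pivot=32 at index 5 -> [-8, 15, 23, 25, 31, 32, 40]


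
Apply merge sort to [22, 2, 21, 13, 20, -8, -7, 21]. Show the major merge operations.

Divide and conquer:
  Merge [22] + [2] -> [2, 22]
  Merge [21] + [13] -> [13, 21]
  Merge [2, 22] + [13, 21] -> [2, 13, 21, 22]
  Merge [20] + [-8] -> [-8, 20]
  Merge [-7] + [21] -> [-7, 21]
  Merge [-8, 20] + [-7, 21] -> [-8, -7, 20, 21]
  Merge [2, 13, 21, 22] + [-8, -7, 20, 21] -> [-8, -7, 2, 13, 20, 21, 21, 22]


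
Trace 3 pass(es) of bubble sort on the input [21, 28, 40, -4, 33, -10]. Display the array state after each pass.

After pass 1: [21, 28, -4, 33, -10, 40] (3 swaps)
After pass 2: [21, -4, 28, -10, 33, 40] (2 swaps)
After pass 3: [-4, 21, -10, 28, 33, 40] (2 swaps)
Total swaps: 7


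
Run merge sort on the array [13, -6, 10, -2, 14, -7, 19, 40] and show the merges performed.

Divide and conquer:
  Merge [13] + [-6] -> [-6, 13]
  Merge [10] + [-2] -> [-2, 10]
  Merge [-6, 13] + [-2, 10] -> [-6, -2, 10, 13]
  Merge [14] + [-7] -> [-7, 14]
  Merge [19] + [40] -> [19, 40]
  Merge [-7, 14] + [19, 40] -> [-7, 14, 19, 40]
  Merge [-6, -2, 10, 13] + [-7, 14, 19, 40] -> [-7, -6, -2, 10, 13, 14, 19, 40]


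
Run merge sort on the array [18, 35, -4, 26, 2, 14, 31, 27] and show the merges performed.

Divide and conquer:
  Merge [18] + [35] -> [18, 35]
  Merge [-4] + [26] -> [-4, 26]
  Merge [18, 35] + [-4, 26] -> [-4, 18, 26, 35]
  Merge [2] + [14] -> [2, 14]
  Merge [31] + [27] -> [27, 31]
  Merge [2, 14] + [27, 31] -> [2, 14, 27, 31]
  Merge [-4, 18, 26, 35] + [2, 14, 27, 31] -> [-4, 2, 14, 18, 26, 27, 31, 35]


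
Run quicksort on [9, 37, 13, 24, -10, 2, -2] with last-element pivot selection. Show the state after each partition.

Partition 1: pivot=-2 at index 1 -> [-10, -2, 13, 24, 9, 2, 37]
Partition 2: pivot=37 at index 6 -> [-10, -2, 13, 24, 9, 2, 37]
Partition 3: pivot=2 at index 2 -> [-10, -2, 2, 24, 9, 13, 37]
Partition 4: pivot=13 at index 4 -> [-10, -2, 2, 9, 13, 24, 37]


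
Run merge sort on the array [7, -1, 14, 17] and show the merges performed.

Divide and conquer:
  Merge [7] + [-1] -> [-1, 7]
  Merge [14] + [17] -> [14, 17]
  Merge [-1, 7] + [14, 17] -> [-1, 7, 14, 17]


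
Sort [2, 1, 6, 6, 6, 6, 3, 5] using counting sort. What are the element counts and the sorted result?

Count array: [0, 1, 1, 1, 0, 1, 4]
(count[i] = number of elements equal to i)
Cumulative count: [0, 1, 2, 3, 3, 4, 8]
Sorted: [1, 2, 3, 5, 6, 6, 6, 6]


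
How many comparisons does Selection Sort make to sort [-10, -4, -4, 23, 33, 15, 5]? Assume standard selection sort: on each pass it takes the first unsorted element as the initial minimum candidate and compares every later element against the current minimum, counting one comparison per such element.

Pass 1: scan indices 1..6 for the minimum = 6 comparison(s); min is -10, place at index 0 -> [-10, -4, -4, 23, 33, 15, 5]
Pass 2: scan indices 2..6 for the minimum = 5 comparison(s); min is -4, place at index 1 -> [-10, -4, -4, 23, 33, 15, 5]
Pass 3: scan indices 3..6 for the minimum = 4 comparison(s); min is -4, place at index 2 -> [-10, -4, -4, 23, 33, 15, 5]
Pass 4: scan indices 4..6 for the minimum = 3 comparison(s); min is 5, place at index 3 -> [-10, -4, -4, 5, 33, 15, 23]
Pass 5: scan indices 5..6 for the minimum = 2 comparison(s); min is 15, place at index 4 -> [-10, -4, -4, 5, 15, 33, 23]
Pass 6: scan indices 6..6 for the minimum = 1 comparison(s); min is 23, place at index 5 -> [-10, -4, -4, 5, 15, 23, 33]
Selection sort always scans the whole unsorted suffix, so the count is (n-1) + (n-2) + ... + 1 = n(n-1)/2 = 7*6/2 = 21 regardless of the input order.
Total comparisons: 6 + 5 + 4 + 3 + 2 + 1 = 21


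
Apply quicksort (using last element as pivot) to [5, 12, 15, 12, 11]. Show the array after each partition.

Partition 1: pivot=11 at index 1 -> [5, 11, 15, 12, 12]
Partition 2: pivot=12 at index 3 -> [5, 11, 12, 12, 15]


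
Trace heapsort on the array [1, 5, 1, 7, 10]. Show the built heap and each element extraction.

Build heap: [10, 7, 1, 1, 5]
Extract 10: [7, 5, 1, 1, 10]
Extract 7: [5, 1, 1, 7, 10]
Extract 5: [1, 1, 5, 7, 10]
Extract 1: [1, 1, 5, 7, 10]


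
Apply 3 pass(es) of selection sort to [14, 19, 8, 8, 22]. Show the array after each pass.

Pass 1: Select minimum 8 at index 2, swap -> [8, 19, 14, 8, 22]
Pass 2: Select minimum 8 at index 3, swap -> [8, 8, 14, 19, 22]
Pass 3: Select minimum 14 at index 2, swap -> [8, 8, 14, 19, 22]


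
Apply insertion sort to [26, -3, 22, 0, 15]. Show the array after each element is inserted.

First element 26 is already 'sorted'
Insert -3: shifted 1 elements -> [-3, 26, 22, 0, 15]
Insert 22: shifted 1 elements -> [-3, 22, 26, 0, 15]
Insert 0: shifted 2 elements -> [-3, 0, 22, 26, 15]
Insert 15: shifted 2 elements -> [-3, 0, 15, 22, 26]


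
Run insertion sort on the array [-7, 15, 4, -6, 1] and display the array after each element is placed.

First element -7 is already 'sorted'
Insert 15: shifted 0 elements -> [-7, 15, 4, -6, 1]
Insert 4: shifted 1 elements -> [-7, 4, 15, -6, 1]
Insert -6: shifted 2 elements -> [-7, -6, 4, 15, 1]
Insert 1: shifted 2 elements -> [-7, -6, 1, 4, 15]


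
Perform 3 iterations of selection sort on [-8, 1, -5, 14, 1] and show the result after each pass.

Pass 1: Select minimum -8 at index 0, swap -> [-8, 1, -5, 14, 1]
Pass 2: Select minimum -5 at index 2, swap -> [-8, -5, 1, 14, 1]
Pass 3: Select minimum 1 at index 2, swap -> [-8, -5, 1, 14, 1]


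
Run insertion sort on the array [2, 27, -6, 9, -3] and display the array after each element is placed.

First element 2 is already 'sorted'
Insert 27: shifted 0 elements -> [2, 27, -6, 9, -3]
Insert -6: shifted 2 elements -> [-6, 2, 27, 9, -3]
Insert 9: shifted 1 elements -> [-6, 2, 9, 27, -3]
Insert -3: shifted 3 elements -> [-6, -3, 2, 9, 27]


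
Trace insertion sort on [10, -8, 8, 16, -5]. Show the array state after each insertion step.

First element 10 is already 'sorted'
Insert -8: shifted 1 elements -> [-8, 10, 8, 16, -5]
Insert 8: shifted 1 elements -> [-8, 8, 10, 16, -5]
Insert 16: shifted 0 elements -> [-8, 8, 10, 16, -5]
Insert -5: shifted 3 elements -> [-8, -5, 8, 10, 16]


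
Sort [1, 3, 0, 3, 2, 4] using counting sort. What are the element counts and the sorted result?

Count array: [1, 1, 1, 2, 1]
(count[i] = number of elements equal to i)
Cumulative count: [1, 2, 3, 5, 6]
Sorted: [0, 1, 2, 3, 3, 4]


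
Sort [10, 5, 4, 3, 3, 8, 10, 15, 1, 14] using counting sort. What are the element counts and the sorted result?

Count array: [0, 1, 0, 2, 1, 1, 0, 0, 1, 0, 2, 0, 0, 0, 1, 1]
(count[i] = number of elements equal to i)
Cumulative count: [0, 1, 1, 3, 4, 5, 5, 5, 6, 6, 8, 8, 8, 8, 9, 10]
Sorted: [1, 3, 3, 4, 5, 8, 10, 10, 14, 15]


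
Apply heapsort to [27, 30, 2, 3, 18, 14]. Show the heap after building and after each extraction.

Build heap: [30, 27, 14, 3, 18, 2]
Extract 30: [27, 18, 14, 3, 2, 30]
Extract 27: [18, 3, 14, 2, 27, 30]
Extract 18: [14, 3, 2, 18, 27, 30]
Extract 14: [3, 2, 14, 18, 27, 30]
Extract 3: [2, 3, 14, 18, 27, 30]


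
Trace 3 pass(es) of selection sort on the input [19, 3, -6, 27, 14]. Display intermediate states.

Pass 1: Select minimum -6 at index 2, swap -> [-6, 3, 19, 27, 14]
Pass 2: Select minimum 3 at index 1, swap -> [-6, 3, 19, 27, 14]
Pass 3: Select minimum 14 at index 4, swap -> [-6, 3, 14, 27, 19]


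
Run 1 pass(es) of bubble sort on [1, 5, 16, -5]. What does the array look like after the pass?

After pass 1: [1, 5, -5, 16] (1 swaps)
Total swaps: 1


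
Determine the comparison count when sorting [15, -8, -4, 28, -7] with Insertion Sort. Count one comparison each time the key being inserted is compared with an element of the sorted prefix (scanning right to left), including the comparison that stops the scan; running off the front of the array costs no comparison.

Insert -8: 15 > -8 (shift), reached front = 1 comparison(s) -> [-8, 15, -4, 28, -7]
Insert -4: 15 > -4 (shift), -8 <= -4 (stop) = 2 comparison(s) -> [-8, -4, 15, 28, -7]
Insert 28: 15 <= 28 (stop) = 1 comparison(s) -> [-8, -4, 15, 28, -7]
Insert -7: 28 > -7 (shift), 15 > -7 (shift), -4 > -7 (shift), -8 <= -7 (stop) = 4 comparison(s) -> [-8, -7, -4, 15, 28]
Total comparisons: 1 + 2 + 1 + 4 = 8


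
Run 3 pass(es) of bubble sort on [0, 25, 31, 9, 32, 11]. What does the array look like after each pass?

After pass 1: [0, 25, 9, 31, 11, 32] (2 swaps)
After pass 2: [0, 9, 25, 11, 31, 32] (2 swaps)
After pass 3: [0, 9, 11, 25, 31, 32] (1 swaps)
Total swaps: 5


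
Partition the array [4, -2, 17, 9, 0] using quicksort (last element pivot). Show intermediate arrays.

Partition 1: pivot=0 at index 1 -> [-2, 0, 17, 9, 4]
Partition 2: pivot=4 at index 2 -> [-2, 0, 4, 9, 17]
Partition 3: pivot=17 at index 4 -> [-2, 0, 4, 9, 17]


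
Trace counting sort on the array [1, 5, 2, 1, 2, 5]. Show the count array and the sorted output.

Count array: [0, 2, 2, 0, 0, 2]
(count[i] = number of elements equal to i)
Cumulative count: [0, 2, 4, 4, 4, 6]
Sorted: [1, 1, 2, 2, 5, 5]


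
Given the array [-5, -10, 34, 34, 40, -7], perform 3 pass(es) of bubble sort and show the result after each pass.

After pass 1: [-10, -5, 34, 34, -7, 40] (2 swaps)
After pass 2: [-10, -5, 34, -7, 34, 40] (1 swaps)
After pass 3: [-10, -5, -7, 34, 34, 40] (1 swaps)
Total swaps: 4


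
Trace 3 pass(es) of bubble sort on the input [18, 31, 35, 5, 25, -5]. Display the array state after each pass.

After pass 1: [18, 31, 5, 25, -5, 35] (3 swaps)
After pass 2: [18, 5, 25, -5, 31, 35] (3 swaps)
After pass 3: [5, 18, -5, 25, 31, 35] (2 swaps)
Total swaps: 8


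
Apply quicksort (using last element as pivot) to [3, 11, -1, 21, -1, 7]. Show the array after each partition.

Partition 1: pivot=7 at index 3 -> [3, -1, -1, 7, 11, 21]
Partition 2: pivot=-1 at index 1 -> [-1, -1, 3, 7, 11, 21]
Partition 3: pivot=21 at index 5 -> [-1, -1, 3, 7, 11, 21]


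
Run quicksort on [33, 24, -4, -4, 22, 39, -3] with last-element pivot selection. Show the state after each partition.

Partition 1: pivot=-3 at index 2 -> [-4, -4, -3, 24, 22, 39, 33]
Partition 2: pivot=-4 at index 1 -> [-4, -4, -3, 24, 22, 39, 33]
Partition 3: pivot=33 at index 5 -> [-4, -4, -3, 24, 22, 33, 39]
Partition 4: pivot=22 at index 3 -> [-4, -4, -3, 22, 24, 33, 39]


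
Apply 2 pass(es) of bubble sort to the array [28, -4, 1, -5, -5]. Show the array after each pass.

After pass 1: [-4, 1, -5, -5, 28] (4 swaps)
After pass 2: [-4, -5, -5, 1, 28] (2 swaps)
Total swaps: 6


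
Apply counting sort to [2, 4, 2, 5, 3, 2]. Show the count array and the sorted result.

Count array: [0, 0, 3, 1, 1, 1]
(count[i] = number of elements equal to i)
Cumulative count: [0, 0, 3, 4, 5, 6]
Sorted: [2, 2, 2, 3, 4, 5]


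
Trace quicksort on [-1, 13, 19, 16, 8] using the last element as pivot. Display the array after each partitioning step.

Partition 1: pivot=8 at index 1 -> [-1, 8, 19, 16, 13]
Partition 2: pivot=13 at index 2 -> [-1, 8, 13, 16, 19]
Partition 3: pivot=19 at index 4 -> [-1, 8, 13, 16, 19]


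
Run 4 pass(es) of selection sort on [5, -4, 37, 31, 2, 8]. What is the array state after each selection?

Pass 1: Select minimum -4 at index 1, swap -> [-4, 5, 37, 31, 2, 8]
Pass 2: Select minimum 2 at index 4, swap -> [-4, 2, 37, 31, 5, 8]
Pass 3: Select minimum 5 at index 4, swap -> [-4, 2, 5, 31, 37, 8]
Pass 4: Select minimum 8 at index 5, swap -> [-4, 2, 5, 8, 37, 31]


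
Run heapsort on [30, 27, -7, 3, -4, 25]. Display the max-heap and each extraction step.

Build heap: [30, 27, 25, 3, -4, -7]
Extract 30: [27, 3, 25, -7, -4, 30]
Extract 27: [25, 3, -4, -7, 27, 30]
Extract 25: [3, -7, -4, 25, 27, 30]
Extract 3: [-4, -7, 3, 25, 27, 30]
Extract -4: [-7, -4, 3, 25, 27, 30]


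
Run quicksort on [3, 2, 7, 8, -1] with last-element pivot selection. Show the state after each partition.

Partition 1: pivot=-1 at index 0 -> [-1, 2, 7, 8, 3]
Partition 2: pivot=3 at index 2 -> [-1, 2, 3, 8, 7]
Partition 3: pivot=7 at index 3 -> [-1, 2, 3, 7, 8]


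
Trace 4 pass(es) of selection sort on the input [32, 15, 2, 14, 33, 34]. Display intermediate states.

Pass 1: Select minimum 2 at index 2, swap -> [2, 15, 32, 14, 33, 34]
Pass 2: Select minimum 14 at index 3, swap -> [2, 14, 32, 15, 33, 34]
Pass 3: Select minimum 15 at index 3, swap -> [2, 14, 15, 32, 33, 34]
Pass 4: Select minimum 32 at index 3, swap -> [2, 14, 15, 32, 33, 34]


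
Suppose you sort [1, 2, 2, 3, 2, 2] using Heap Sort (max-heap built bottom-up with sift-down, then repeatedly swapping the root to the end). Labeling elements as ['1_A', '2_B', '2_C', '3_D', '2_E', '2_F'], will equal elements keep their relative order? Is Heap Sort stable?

Trace Heap Sort on the labeled array (the key is the number; the letter only tracks identity):
  Build max-heap: [3_D, 2_B, 2_C, 1_A, 2_E, 2_F]
  Swap root 3_D to index 5, re-heapify first 5 -> [2_F, 2_B, 2_C, 1_A, 2_E, 3_D]
  Swap root 2_F to index 4, re-heapify first 4 -> [2_E, 2_B, 2_C, 1_A, 2_F, 3_D]
  Swap root 2_E to index 3, re-heapify first 3 -> [2_B, 1_A, 2_C, 2_E, 2_F, 3_D]
  Swap root 2_B to index 2, re-heapify first 2 -> [2_C, 1_A, 2_B, 2_E, 2_F, 3_D]
  Swap root 2_C to index 1, re-heapify first 1 -> [1_A, 2_C, 2_B, 2_E, 2_F, 3_D]
Final order: [1_A, 2_C, 2_B, 2_E, 2_F, 3_D]
Equal keys:
  value 2: originally 2_B, 2_C, 2_E, 2_F; after sorting 2_C, 2_B, 2_E, 2_F -> order changed
Equal keys were reordered, so Heap Sort is not stable: heap construction and root-to-end swaps move elements without regard to the original order of equal keys. (One such input is enough; an unstable sort may happen to preserve order on other inputs, but it gives no guarantee.)
Answer: Not stable


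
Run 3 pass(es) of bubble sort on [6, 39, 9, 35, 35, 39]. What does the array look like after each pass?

After pass 1: [6, 9, 35, 35, 39, 39] (3 swaps)
After pass 2: [6, 9, 35, 35, 39, 39] (0 swaps)
After pass 3: [6, 9, 35, 35, 39, 39] (0 swaps)
Total swaps: 3


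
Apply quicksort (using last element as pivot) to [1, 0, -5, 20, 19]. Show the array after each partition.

Partition 1: pivot=19 at index 3 -> [1, 0, -5, 19, 20]
Partition 2: pivot=-5 at index 0 -> [-5, 0, 1, 19, 20]
Partition 3: pivot=1 at index 2 -> [-5, 0, 1, 19, 20]


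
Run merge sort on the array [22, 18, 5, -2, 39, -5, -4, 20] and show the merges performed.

Divide and conquer:
  Merge [22] + [18] -> [18, 22]
  Merge [5] + [-2] -> [-2, 5]
  Merge [18, 22] + [-2, 5] -> [-2, 5, 18, 22]
  Merge [39] + [-5] -> [-5, 39]
  Merge [-4] + [20] -> [-4, 20]
  Merge [-5, 39] + [-4, 20] -> [-5, -4, 20, 39]
  Merge [-2, 5, 18, 22] + [-5, -4, 20, 39] -> [-5, -4, -2, 5, 18, 20, 22, 39]


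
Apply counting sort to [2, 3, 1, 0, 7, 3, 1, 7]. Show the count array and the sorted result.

Count array: [1, 2, 1, 2, 0, 0, 0, 2]
(count[i] = number of elements equal to i)
Cumulative count: [1, 3, 4, 6, 6, 6, 6, 8]
Sorted: [0, 1, 1, 2, 3, 3, 7, 7]


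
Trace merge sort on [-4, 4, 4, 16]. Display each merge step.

Divide and conquer:
  Merge [-4] + [4] -> [-4, 4]
  Merge [4] + [16] -> [4, 16]
  Merge [-4, 4] + [4, 16] -> [-4, 4, 4, 16]


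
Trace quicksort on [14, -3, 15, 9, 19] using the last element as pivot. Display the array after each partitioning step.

Partition 1: pivot=19 at index 4 -> [14, -3, 15, 9, 19]
Partition 2: pivot=9 at index 1 -> [-3, 9, 15, 14, 19]
Partition 3: pivot=14 at index 2 -> [-3, 9, 14, 15, 19]


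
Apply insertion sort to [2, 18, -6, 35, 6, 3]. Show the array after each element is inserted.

First element 2 is already 'sorted'
Insert 18: shifted 0 elements -> [2, 18, -6, 35, 6, 3]
Insert -6: shifted 2 elements -> [-6, 2, 18, 35, 6, 3]
Insert 35: shifted 0 elements -> [-6, 2, 18, 35, 6, 3]
Insert 6: shifted 2 elements -> [-6, 2, 6, 18, 35, 3]
Insert 3: shifted 3 elements -> [-6, 2, 3, 6, 18, 35]


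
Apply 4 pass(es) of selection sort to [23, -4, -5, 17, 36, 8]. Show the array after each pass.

Pass 1: Select minimum -5 at index 2, swap -> [-5, -4, 23, 17, 36, 8]
Pass 2: Select minimum -4 at index 1, swap -> [-5, -4, 23, 17, 36, 8]
Pass 3: Select minimum 8 at index 5, swap -> [-5, -4, 8, 17, 36, 23]
Pass 4: Select minimum 17 at index 3, swap -> [-5, -4, 8, 17, 36, 23]


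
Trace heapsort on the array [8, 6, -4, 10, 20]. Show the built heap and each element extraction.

Build heap: [20, 10, -4, 8, 6]
Extract 20: [10, 8, -4, 6, 20]
Extract 10: [8, 6, -4, 10, 20]
Extract 8: [6, -4, 8, 10, 20]
Extract 6: [-4, 6, 8, 10, 20]


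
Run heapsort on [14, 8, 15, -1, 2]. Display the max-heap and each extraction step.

Build heap: [15, 8, 14, -1, 2]
Extract 15: [14, 8, 2, -1, 15]
Extract 14: [8, -1, 2, 14, 15]
Extract 8: [2, -1, 8, 14, 15]
Extract 2: [-1, 2, 8, 14, 15]


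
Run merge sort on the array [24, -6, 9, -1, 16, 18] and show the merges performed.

Divide and conquer:
  Merge [-6] + [9] -> [-6, 9]
  Merge [24] + [-6, 9] -> [-6, 9, 24]
  Merge [16] + [18] -> [16, 18]
  Merge [-1] + [16, 18] -> [-1, 16, 18]
  Merge [-6, 9, 24] + [-1, 16, 18] -> [-6, -1, 9, 16, 18, 24]


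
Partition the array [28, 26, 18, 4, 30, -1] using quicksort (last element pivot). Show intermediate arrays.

Partition 1: pivot=-1 at index 0 -> [-1, 26, 18, 4, 30, 28]
Partition 2: pivot=28 at index 4 -> [-1, 26, 18, 4, 28, 30]
Partition 3: pivot=4 at index 1 -> [-1, 4, 18, 26, 28, 30]
Partition 4: pivot=26 at index 3 -> [-1, 4, 18, 26, 28, 30]


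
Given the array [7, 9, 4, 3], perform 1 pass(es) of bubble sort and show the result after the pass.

After pass 1: [7, 4, 3, 9] (2 swaps)
Total swaps: 2


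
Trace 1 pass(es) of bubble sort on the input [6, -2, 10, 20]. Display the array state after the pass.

After pass 1: [-2, 6, 10, 20] (1 swaps)
Total swaps: 1


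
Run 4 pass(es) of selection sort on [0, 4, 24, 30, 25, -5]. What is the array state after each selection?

Pass 1: Select minimum -5 at index 5, swap -> [-5, 4, 24, 30, 25, 0]
Pass 2: Select minimum 0 at index 5, swap -> [-5, 0, 24, 30, 25, 4]
Pass 3: Select minimum 4 at index 5, swap -> [-5, 0, 4, 30, 25, 24]
Pass 4: Select minimum 24 at index 5, swap -> [-5, 0, 4, 24, 25, 30]


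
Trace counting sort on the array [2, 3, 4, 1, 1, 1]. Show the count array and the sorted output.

Count array: [0, 3, 1, 1, 1]
(count[i] = number of elements equal to i)
Cumulative count: [0, 3, 4, 5, 6]
Sorted: [1, 1, 1, 2, 3, 4]


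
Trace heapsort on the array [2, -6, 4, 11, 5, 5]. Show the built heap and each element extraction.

Build heap: [11, 5, 5, -6, 2, 4]
Extract 11: [5, 4, 5, -6, 2, 11]
Extract 5: [5, 4, 2, -6, 5, 11]
Extract 5: [4, -6, 2, 5, 5, 11]
Extract 4: [2, -6, 4, 5, 5, 11]
Extract 2: [-6, 2, 4, 5, 5, 11]


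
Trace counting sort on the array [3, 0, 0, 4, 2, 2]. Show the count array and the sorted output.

Count array: [2, 0, 2, 1, 1]
(count[i] = number of elements equal to i)
Cumulative count: [2, 2, 4, 5, 6]
Sorted: [0, 0, 2, 2, 3, 4]


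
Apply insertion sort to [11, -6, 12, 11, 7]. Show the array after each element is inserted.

First element 11 is already 'sorted'
Insert -6: shifted 1 elements -> [-6, 11, 12, 11, 7]
Insert 12: shifted 0 elements -> [-6, 11, 12, 11, 7]
Insert 11: shifted 1 elements -> [-6, 11, 11, 12, 7]
Insert 7: shifted 3 elements -> [-6, 7, 11, 11, 12]


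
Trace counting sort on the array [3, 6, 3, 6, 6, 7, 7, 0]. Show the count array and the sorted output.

Count array: [1, 0, 0, 2, 0, 0, 3, 2]
(count[i] = number of elements equal to i)
Cumulative count: [1, 1, 1, 3, 3, 3, 6, 8]
Sorted: [0, 3, 3, 6, 6, 6, 7, 7]


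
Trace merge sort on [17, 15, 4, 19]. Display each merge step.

Divide and conquer:
  Merge [17] + [15] -> [15, 17]
  Merge [4] + [19] -> [4, 19]
  Merge [15, 17] + [4, 19] -> [4, 15, 17, 19]


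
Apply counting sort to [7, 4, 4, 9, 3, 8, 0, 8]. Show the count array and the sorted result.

Count array: [1, 0, 0, 1, 2, 0, 0, 1, 2, 1]
(count[i] = number of elements equal to i)
Cumulative count: [1, 1, 1, 2, 4, 4, 4, 5, 7, 8]
Sorted: [0, 3, 4, 4, 7, 8, 8, 9]


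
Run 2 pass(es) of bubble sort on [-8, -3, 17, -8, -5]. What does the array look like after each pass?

After pass 1: [-8, -3, -8, -5, 17] (2 swaps)
After pass 2: [-8, -8, -5, -3, 17] (2 swaps)
Total swaps: 4


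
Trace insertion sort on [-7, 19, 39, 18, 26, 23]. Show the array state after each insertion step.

First element -7 is already 'sorted'
Insert 19: shifted 0 elements -> [-7, 19, 39, 18, 26, 23]
Insert 39: shifted 0 elements -> [-7, 19, 39, 18, 26, 23]
Insert 18: shifted 2 elements -> [-7, 18, 19, 39, 26, 23]
Insert 26: shifted 1 elements -> [-7, 18, 19, 26, 39, 23]
Insert 23: shifted 2 elements -> [-7, 18, 19, 23, 26, 39]


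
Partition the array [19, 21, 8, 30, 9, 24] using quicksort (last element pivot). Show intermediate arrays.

Partition 1: pivot=24 at index 4 -> [19, 21, 8, 9, 24, 30]
Partition 2: pivot=9 at index 1 -> [8, 9, 19, 21, 24, 30]
Partition 3: pivot=21 at index 3 -> [8, 9, 19, 21, 24, 30]


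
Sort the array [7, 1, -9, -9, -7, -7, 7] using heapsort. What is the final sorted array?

Build heap: [7, 1, 7, -9, -7, -7, -9]
Extract 7: [7, 1, -7, -9, -7, -9, 7]
Extract 7: [1, -7, -7, -9, -9, 7, 7]
Extract 1: [-7, -9, -7, -9, 1, 7, 7]
Extract -7: [-7, -9, -9, -7, 1, 7, 7]
Extract -7: [-9, -9, -7, -7, 1, 7, 7]
Extract -9: [-9, -9, -7, -7, 1, 7, 7]


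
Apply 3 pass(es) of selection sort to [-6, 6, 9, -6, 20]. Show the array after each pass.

Pass 1: Select minimum -6 at index 0, swap -> [-6, 6, 9, -6, 20]
Pass 2: Select minimum -6 at index 3, swap -> [-6, -6, 9, 6, 20]
Pass 3: Select minimum 6 at index 3, swap -> [-6, -6, 6, 9, 20]


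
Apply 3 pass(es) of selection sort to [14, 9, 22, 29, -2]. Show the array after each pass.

Pass 1: Select minimum -2 at index 4, swap -> [-2, 9, 22, 29, 14]
Pass 2: Select minimum 9 at index 1, swap -> [-2, 9, 22, 29, 14]
Pass 3: Select minimum 14 at index 4, swap -> [-2, 9, 14, 29, 22]


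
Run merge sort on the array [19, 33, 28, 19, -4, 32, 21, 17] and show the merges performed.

Divide and conquer:
  Merge [19] + [33] -> [19, 33]
  Merge [28] + [19] -> [19, 28]
  Merge [19, 33] + [19, 28] -> [19, 19, 28, 33]
  Merge [-4] + [32] -> [-4, 32]
  Merge [21] + [17] -> [17, 21]
  Merge [-4, 32] + [17, 21] -> [-4, 17, 21, 32]
  Merge [19, 19, 28, 33] + [-4, 17, 21, 32] -> [-4, 17, 19, 19, 21, 28, 32, 33]


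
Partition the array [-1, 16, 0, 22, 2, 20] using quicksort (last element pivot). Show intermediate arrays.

Partition 1: pivot=20 at index 4 -> [-1, 16, 0, 2, 20, 22]
Partition 2: pivot=2 at index 2 -> [-1, 0, 2, 16, 20, 22]
Partition 3: pivot=0 at index 1 -> [-1, 0, 2, 16, 20, 22]


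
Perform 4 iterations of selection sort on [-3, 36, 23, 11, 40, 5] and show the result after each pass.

Pass 1: Select minimum -3 at index 0, swap -> [-3, 36, 23, 11, 40, 5]
Pass 2: Select minimum 5 at index 5, swap -> [-3, 5, 23, 11, 40, 36]
Pass 3: Select minimum 11 at index 3, swap -> [-3, 5, 11, 23, 40, 36]
Pass 4: Select minimum 23 at index 3, swap -> [-3, 5, 11, 23, 40, 36]


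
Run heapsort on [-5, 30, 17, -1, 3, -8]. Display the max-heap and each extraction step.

Build heap: [30, 3, 17, -1, -5, -8]
Extract 30: [17, 3, -8, -1, -5, 30]
Extract 17: [3, -1, -8, -5, 17, 30]
Extract 3: [-1, -5, -8, 3, 17, 30]
Extract -1: [-5, -8, -1, 3, 17, 30]
Extract -5: [-8, -5, -1, 3, 17, 30]


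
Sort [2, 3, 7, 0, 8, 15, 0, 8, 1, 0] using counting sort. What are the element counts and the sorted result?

Count array: [3, 1, 1, 1, 0, 0, 0, 1, 2, 0, 0, 0, 0, 0, 0, 1]
(count[i] = number of elements equal to i)
Cumulative count: [3, 4, 5, 6, 6, 6, 6, 7, 9, 9, 9, 9, 9, 9, 9, 10]
Sorted: [0, 0, 0, 1, 2, 3, 7, 8, 8, 15]


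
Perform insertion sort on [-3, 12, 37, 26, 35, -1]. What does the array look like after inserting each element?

First element -3 is already 'sorted'
Insert 12: shifted 0 elements -> [-3, 12, 37, 26, 35, -1]
Insert 37: shifted 0 elements -> [-3, 12, 37, 26, 35, -1]
Insert 26: shifted 1 elements -> [-3, 12, 26, 37, 35, -1]
Insert 35: shifted 1 elements -> [-3, 12, 26, 35, 37, -1]
Insert -1: shifted 4 elements -> [-3, -1, 12, 26, 35, 37]


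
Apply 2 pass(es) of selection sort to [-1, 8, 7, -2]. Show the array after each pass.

Pass 1: Select minimum -2 at index 3, swap -> [-2, 8, 7, -1]
Pass 2: Select minimum -1 at index 3, swap -> [-2, -1, 7, 8]


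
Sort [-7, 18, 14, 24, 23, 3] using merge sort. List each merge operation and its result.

Divide and conquer:
  Merge [18] + [14] -> [14, 18]
  Merge [-7] + [14, 18] -> [-7, 14, 18]
  Merge [23] + [3] -> [3, 23]
  Merge [24] + [3, 23] -> [3, 23, 24]
  Merge [-7, 14, 18] + [3, 23, 24] -> [-7, 3, 14, 18, 23, 24]


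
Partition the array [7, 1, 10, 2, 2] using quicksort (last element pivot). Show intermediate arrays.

Partition 1: pivot=2 at index 2 -> [1, 2, 2, 7, 10]
Partition 2: pivot=2 at index 1 -> [1, 2, 2, 7, 10]
Partition 3: pivot=10 at index 4 -> [1, 2, 2, 7, 10]


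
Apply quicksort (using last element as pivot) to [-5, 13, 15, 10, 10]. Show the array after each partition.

Partition 1: pivot=10 at index 2 -> [-5, 10, 10, 13, 15]
Partition 2: pivot=10 at index 1 -> [-5, 10, 10, 13, 15]
Partition 3: pivot=15 at index 4 -> [-5, 10, 10, 13, 15]


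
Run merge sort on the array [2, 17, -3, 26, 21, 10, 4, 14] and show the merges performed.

Divide and conquer:
  Merge [2] + [17] -> [2, 17]
  Merge [-3] + [26] -> [-3, 26]
  Merge [2, 17] + [-3, 26] -> [-3, 2, 17, 26]
  Merge [21] + [10] -> [10, 21]
  Merge [4] + [14] -> [4, 14]
  Merge [10, 21] + [4, 14] -> [4, 10, 14, 21]
  Merge [-3, 2, 17, 26] + [4, 10, 14, 21] -> [-3, 2, 4, 10, 14, 17, 21, 26]


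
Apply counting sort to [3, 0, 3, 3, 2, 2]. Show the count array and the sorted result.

Count array: [1, 0, 2, 3]
(count[i] = number of elements equal to i)
Cumulative count: [1, 1, 3, 6]
Sorted: [0, 2, 2, 3, 3, 3]


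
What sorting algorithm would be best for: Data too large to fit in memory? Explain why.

Best choice: External merge sort
Reason: Minimizes disk I/O by sequential reads/writes


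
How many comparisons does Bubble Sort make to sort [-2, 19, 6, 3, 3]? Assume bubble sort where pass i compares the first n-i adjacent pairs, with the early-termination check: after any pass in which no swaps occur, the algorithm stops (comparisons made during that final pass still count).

Pass 1: compare adjacent pairs (0,1)..(3,4) = 4 comparison(s), 3 swap(s) -> [-2, 6, 3, 3, 19]
Pass 2: compare adjacent pairs (0,1)..(2,3) = 3 comparison(s), 2 swap(s) -> [-2, 3, 3, 6, 19]
Pass 3: compare adjacent pairs (0,1)..(1,2) = 2 comparison(s), 0 swap(s) -> [-2, 3, 3, 6, 19]
No swaps in this pass, so bubble sort stops here.
Total comparisons: 4 + 3 + 2 = 9


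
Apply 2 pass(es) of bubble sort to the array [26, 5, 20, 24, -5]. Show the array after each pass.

After pass 1: [5, 20, 24, -5, 26] (4 swaps)
After pass 2: [5, 20, -5, 24, 26] (1 swaps)
Total swaps: 5


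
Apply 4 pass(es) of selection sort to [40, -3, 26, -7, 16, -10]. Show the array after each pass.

Pass 1: Select minimum -10 at index 5, swap -> [-10, -3, 26, -7, 16, 40]
Pass 2: Select minimum -7 at index 3, swap -> [-10, -7, 26, -3, 16, 40]
Pass 3: Select minimum -3 at index 3, swap -> [-10, -7, -3, 26, 16, 40]
Pass 4: Select minimum 16 at index 4, swap -> [-10, -7, -3, 16, 26, 40]


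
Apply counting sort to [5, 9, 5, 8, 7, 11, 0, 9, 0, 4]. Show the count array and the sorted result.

Count array: [2, 0, 0, 0, 1, 2, 0, 1, 1, 2, 0, 1]
(count[i] = number of elements equal to i)
Cumulative count: [2, 2, 2, 2, 3, 5, 5, 6, 7, 9, 9, 10]
Sorted: [0, 0, 4, 5, 5, 7, 8, 9, 9, 11]


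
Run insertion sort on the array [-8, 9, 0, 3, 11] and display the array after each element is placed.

First element -8 is already 'sorted'
Insert 9: shifted 0 elements -> [-8, 9, 0, 3, 11]
Insert 0: shifted 1 elements -> [-8, 0, 9, 3, 11]
Insert 3: shifted 1 elements -> [-8, 0, 3, 9, 11]
Insert 11: shifted 0 elements -> [-8, 0, 3, 9, 11]


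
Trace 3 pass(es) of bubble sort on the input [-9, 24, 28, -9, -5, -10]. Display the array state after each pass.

After pass 1: [-9, 24, -9, -5, -10, 28] (3 swaps)
After pass 2: [-9, -9, -5, -10, 24, 28] (3 swaps)
After pass 3: [-9, -9, -10, -5, 24, 28] (1 swaps)
Total swaps: 7


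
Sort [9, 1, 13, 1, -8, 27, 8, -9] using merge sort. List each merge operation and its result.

Divide and conquer:
  Merge [9] + [1] -> [1, 9]
  Merge [13] + [1] -> [1, 13]
  Merge [1, 9] + [1, 13] -> [1, 1, 9, 13]
  Merge [-8] + [27] -> [-8, 27]
  Merge [8] + [-9] -> [-9, 8]
  Merge [-8, 27] + [-9, 8] -> [-9, -8, 8, 27]
  Merge [1, 1, 9, 13] + [-9, -8, 8, 27] -> [-9, -8, 1, 1, 8, 9, 13, 27]


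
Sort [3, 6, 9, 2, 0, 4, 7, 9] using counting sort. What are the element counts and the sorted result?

Count array: [1, 0, 1, 1, 1, 0, 1, 1, 0, 2]
(count[i] = number of elements equal to i)
Cumulative count: [1, 1, 2, 3, 4, 4, 5, 6, 6, 8]
Sorted: [0, 2, 3, 4, 6, 7, 9, 9]


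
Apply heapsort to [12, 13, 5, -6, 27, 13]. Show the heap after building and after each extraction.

Build heap: [27, 13, 13, -6, 12, 5]
Extract 27: [13, 12, 13, -6, 5, 27]
Extract 13: [13, 12, 5, -6, 13, 27]
Extract 13: [12, -6, 5, 13, 13, 27]
Extract 12: [5, -6, 12, 13, 13, 27]
Extract 5: [-6, 5, 12, 13, 13, 27]


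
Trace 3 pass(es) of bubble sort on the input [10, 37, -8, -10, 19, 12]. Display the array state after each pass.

After pass 1: [10, -8, -10, 19, 12, 37] (4 swaps)
After pass 2: [-8, -10, 10, 12, 19, 37] (3 swaps)
After pass 3: [-10, -8, 10, 12, 19, 37] (1 swaps)
Total swaps: 8


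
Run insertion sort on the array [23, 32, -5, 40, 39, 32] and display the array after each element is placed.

First element 23 is already 'sorted'
Insert 32: shifted 0 elements -> [23, 32, -5, 40, 39, 32]
Insert -5: shifted 2 elements -> [-5, 23, 32, 40, 39, 32]
Insert 40: shifted 0 elements -> [-5, 23, 32, 40, 39, 32]
Insert 39: shifted 1 elements -> [-5, 23, 32, 39, 40, 32]
Insert 32: shifted 2 elements -> [-5, 23, 32, 32, 39, 40]


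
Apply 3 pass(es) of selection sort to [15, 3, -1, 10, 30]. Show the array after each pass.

Pass 1: Select minimum -1 at index 2, swap -> [-1, 3, 15, 10, 30]
Pass 2: Select minimum 3 at index 1, swap -> [-1, 3, 15, 10, 30]
Pass 3: Select minimum 10 at index 3, swap -> [-1, 3, 10, 15, 30]


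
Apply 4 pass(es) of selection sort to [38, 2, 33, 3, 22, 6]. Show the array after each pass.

Pass 1: Select minimum 2 at index 1, swap -> [2, 38, 33, 3, 22, 6]
Pass 2: Select minimum 3 at index 3, swap -> [2, 3, 33, 38, 22, 6]
Pass 3: Select minimum 6 at index 5, swap -> [2, 3, 6, 38, 22, 33]
Pass 4: Select minimum 22 at index 4, swap -> [2, 3, 6, 22, 38, 33]


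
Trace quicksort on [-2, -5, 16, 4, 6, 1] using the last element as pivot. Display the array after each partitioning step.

Partition 1: pivot=1 at index 2 -> [-2, -5, 1, 4, 6, 16]
Partition 2: pivot=-5 at index 0 -> [-5, -2, 1, 4, 6, 16]
Partition 3: pivot=16 at index 5 -> [-5, -2, 1, 4, 6, 16]
Partition 4: pivot=6 at index 4 -> [-5, -2, 1, 4, 6, 16]


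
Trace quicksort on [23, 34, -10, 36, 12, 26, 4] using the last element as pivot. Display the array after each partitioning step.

Partition 1: pivot=4 at index 1 -> [-10, 4, 23, 36, 12, 26, 34]
Partition 2: pivot=34 at index 5 -> [-10, 4, 23, 12, 26, 34, 36]
Partition 3: pivot=26 at index 4 -> [-10, 4, 23, 12, 26, 34, 36]
Partition 4: pivot=12 at index 2 -> [-10, 4, 12, 23, 26, 34, 36]


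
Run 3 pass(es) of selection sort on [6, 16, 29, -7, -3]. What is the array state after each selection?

Pass 1: Select minimum -7 at index 3, swap -> [-7, 16, 29, 6, -3]
Pass 2: Select minimum -3 at index 4, swap -> [-7, -3, 29, 6, 16]
Pass 3: Select minimum 6 at index 3, swap -> [-7, -3, 6, 29, 16]


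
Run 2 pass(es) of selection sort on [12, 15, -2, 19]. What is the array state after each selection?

Pass 1: Select minimum -2 at index 2, swap -> [-2, 15, 12, 19]
Pass 2: Select minimum 12 at index 2, swap -> [-2, 12, 15, 19]


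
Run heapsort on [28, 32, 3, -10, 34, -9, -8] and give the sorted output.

Build heap: [34, 32, 3, -10, 28, -9, -8]
Extract 34: [32, 28, 3, -10, -8, -9, 34]
Extract 32: [28, -8, 3, -10, -9, 32, 34]
Extract 28: [3, -8, -9, -10, 28, 32, 34]
Extract 3: [-8, -10, -9, 3, 28, 32, 34]
Extract -8: [-9, -10, -8, 3, 28, 32, 34]
Extract -9: [-10, -9, -8, 3, 28, 32, 34]


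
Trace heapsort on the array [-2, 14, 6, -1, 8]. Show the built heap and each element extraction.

Build heap: [14, 8, 6, -1, -2]
Extract 14: [8, -1, 6, -2, 14]
Extract 8: [6, -1, -2, 8, 14]
Extract 6: [-1, -2, 6, 8, 14]
Extract -1: [-2, -1, 6, 8, 14]


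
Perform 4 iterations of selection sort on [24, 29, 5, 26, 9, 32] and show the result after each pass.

Pass 1: Select minimum 5 at index 2, swap -> [5, 29, 24, 26, 9, 32]
Pass 2: Select minimum 9 at index 4, swap -> [5, 9, 24, 26, 29, 32]
Pass 3: Select minimum 24 at index 2, swap -> [5, 9, 24, 26, 29, 32]
Pass 4: Select minimum 26 at index 3, swap -> [5, 9, 24, 26, 29, 32]


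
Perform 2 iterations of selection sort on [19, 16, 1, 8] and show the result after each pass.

Pass 1: Select minimum 1 at index 2, swap -> [1, 16, 19, 8]
Pass 2: Select minimum 8 at index 3, swap -> [1, 8, 19, 16]


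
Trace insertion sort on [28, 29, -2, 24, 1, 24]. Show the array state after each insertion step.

First element 28 is already 'sorted'
Insert 29: shifted 0 elements -> [28, 29, -2, 24, 1, 24]
Insert -2: shifted 2 elements -> [-2, 28, 29, 24, 1, 24]
Insert 24: shifted 2 elements -> [-2, 24, 28, 29, 1, 24]
Insert 1: shifted 3 elements -> [-2, 1, 24, 28, 29, 24]
Insert 24: shifted 2 elements -> [-2, 1, 24, 24, 28, 29]


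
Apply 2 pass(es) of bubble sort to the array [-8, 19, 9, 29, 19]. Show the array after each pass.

After pass 1: [-8, 9, 19, 19, 29] (2 swaps)
After pass 2: [-8, 9, 19, 19, 29] (0 swaps)
Total swaps: 2


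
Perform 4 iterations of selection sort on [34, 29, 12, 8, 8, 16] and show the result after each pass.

Pass 1: Select minimum 8 at index 3, swap -> [8, 29, 12, 34, 8, 16]
Pass 2: Select minimum 8 at index 4, swap -> [8, 8, 12, 34, 29, 16]
Pass 3: Select minimum 12 at index 2, swap -> [8, 8, 12, 34, 29, 16]
Pass 4: Select minimum 16 at index 5, swap -> [8, 8, 12, 16, 29, 34]


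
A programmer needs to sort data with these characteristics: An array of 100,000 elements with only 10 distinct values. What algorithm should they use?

Best choice: 3-way quicksort or Counting sort
Reason: 3-way (Dutch national flag) partitioning groups every copy of the pivot together, so with only d=10 distinct keys quicksort finishes in O(n log d) expected time, which is effectively linear; counting sort runs in O(n + k) where k is the size of the key range (not the number of distinct values), so it is linear when the 10 values are integers drawn from a small known range


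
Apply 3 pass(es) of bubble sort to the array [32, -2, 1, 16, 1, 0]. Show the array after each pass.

After pass 1: [-2, 1, 16, 1, 0, 32] (5 swaps)
After pass 2: [-2, 1, 1, 0, 16, 32] (2 swaps)
After pass 3: [-2, 1, 0, 1, 16, 32] (1 swaps)
Total swaps: 8


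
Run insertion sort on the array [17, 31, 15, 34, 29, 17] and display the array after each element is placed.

First element 17 is already 'sorted'
Insert 31: shifted 0 elements -> [17, 31, 15, 34, 29, 17]
Insert 15: shifted 2 elements -> [15, 17, 31, 34, 29, 17]
Insert 34: shifted 0 elements -> [15, 17, 31, 34, 29, 17]
Insert 29: shifted 2 elements -> [15, 17, 29, 31, 34, 17]
Insert 17: shifted 3 elements -> [15, 17, 17, 29, 31, 34]


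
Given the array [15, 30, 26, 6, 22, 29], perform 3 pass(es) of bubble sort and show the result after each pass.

After pass 1: [15, 26, 6, 22, 29, 30] (4 swaps)
After pass 2: [15, 6, 22, 26, 29, 30] (2 swaps)
After pass 3: [6, 15, 22, 26, 29, 30] (1 swaps)
Total swaps: 7


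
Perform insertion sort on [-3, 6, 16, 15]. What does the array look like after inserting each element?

First element -3 is already 'sorted'
Insert 6: shifted 0 elements -> [-3, 6, 16, 15]
Insert 16: shifted 0 elements -> [-3, 6, 16, 15]
Insert 15: shifted 1 elements -> [-3, 6, 15, 16]


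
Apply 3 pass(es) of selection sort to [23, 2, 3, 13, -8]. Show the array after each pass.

Pass 1: Select minimum -8 at index 4, swap -> [-8, 2, 3, 13, 23]
Pass 2: Select minimum 2 at index 1, swap -> [-8, 2, 3, 13, 23]
Pass 3: Select minimum 3 at index 2, swap -> [-8, 2, 3, 13, 23]


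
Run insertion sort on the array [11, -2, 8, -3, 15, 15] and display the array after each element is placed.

First element 11 is already 'sorted'
Insert -2: shifted 1 elements -> [-2, 11, 8, -3, 15, 15]
Insert 8: shifted 1 elements -> [-2, 8, 11, -3, 15, 15]
Insert -3: shifted 3 elements -> [-3, -2, 8, 11, 15, 15]
Insert 15: shifted 0 elements -> [-3, -2, 8, 11, 15, 15]
Insert 15: shifted 0 elements -> [-3, -2, 8, 11, 15, 15]


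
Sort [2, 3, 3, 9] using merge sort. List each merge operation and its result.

Divide and conquer:
  Merge [2] + [3] -> [2, 3]
  Merge [3] + [9] -> [3, 9]
  Merge [2, 3] + [3, 9] -> [2, 3, 3, 9]


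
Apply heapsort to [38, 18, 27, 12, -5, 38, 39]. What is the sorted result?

Build heap: [39, 18, 38, 12, -5, 38, 27]
Extract 39: [38, 18, 38, 12, -5, 27, 39]
Extract 38: [38, 18, 27, 12, -5, 38, 39]
Extract 38: [27, 18, -5, 12, 38, 38, 39]
Extract 27: [18, 12, -5, 27, 38, 38, 39]
Extract 18: [12, -5, 18, 27, 38, 38, 39]
Extract 12: [-5, 12, 18, 27, 38, 38, 39]


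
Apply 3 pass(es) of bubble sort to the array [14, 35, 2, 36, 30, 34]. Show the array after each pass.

After pass 1: [14, 2, 35, 30, 34, 36] (3 swaps)
After pass 2: [2, 14, 30, 34, 35, 36] (3 swaps)
After pass 3: [2, 14, 30, 34, 35, 36] (0 swaps)
Total swaps: 6


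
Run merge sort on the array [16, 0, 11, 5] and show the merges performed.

Divide and conquer:
  Merge [16] + [0] -> [0, 16]
  Merge [11] + [5] -> [5, 11]
  Merge [0, 16] + [5, 11] -> [0, 5, 11, 16]


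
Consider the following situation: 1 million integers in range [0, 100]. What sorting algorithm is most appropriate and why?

Best choice: Counting sort
Reason: O(n + k) where k=100 is small; linear time beats O(n log n)


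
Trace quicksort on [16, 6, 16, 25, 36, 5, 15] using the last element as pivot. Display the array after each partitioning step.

Partition 1: pivot=15 at index 2 -> [6, 5, 15, 25, 36, 16, 16]
Partition 2: pivot=5 at index 0 -> [5, 6, 15, 25, 36, 16, 16]
Partition 3: pivot=16 at index 4 -> [5, 6, 15, 16, 16, 25, 36]
Partition 4: pivot=36 at index 6 -> [5, 6, 15, 16, 16, 25, 36]
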